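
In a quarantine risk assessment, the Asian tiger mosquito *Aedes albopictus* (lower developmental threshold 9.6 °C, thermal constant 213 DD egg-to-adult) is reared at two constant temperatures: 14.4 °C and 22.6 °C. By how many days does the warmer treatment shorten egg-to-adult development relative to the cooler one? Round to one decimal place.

28.0 days

At 14.4 °C: 213 / (14.4 − 9.6) = 213 / 4.8 = 44.375 d.
At 22.6 °C: 213 / (22.6 − 9.6) = 213 / 13.0 = 16.385 d.
Difference = |44.375 − 16.385| = 27.990 ≈ 28.0 days.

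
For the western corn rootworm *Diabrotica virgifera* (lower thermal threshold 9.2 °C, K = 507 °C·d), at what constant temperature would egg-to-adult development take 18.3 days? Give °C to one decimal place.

Required daily accumulation = 507 / 18.3 = 27.705 DD/day.
T = T_base + 27.705 = 9.2 + 27.705 = 36.905 ≈ 36.9 °C.

36.9 °C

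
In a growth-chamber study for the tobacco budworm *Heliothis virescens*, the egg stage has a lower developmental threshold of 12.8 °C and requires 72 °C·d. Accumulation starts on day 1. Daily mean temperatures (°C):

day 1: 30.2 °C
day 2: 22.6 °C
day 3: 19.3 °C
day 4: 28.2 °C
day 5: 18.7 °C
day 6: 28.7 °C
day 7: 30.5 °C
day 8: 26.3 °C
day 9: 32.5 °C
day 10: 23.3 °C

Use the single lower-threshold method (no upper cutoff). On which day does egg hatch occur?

day 7

Daily DD above 12.8 °C: 17.4, 9.8, 6.5, 15.4, 5.9, 15.9, 17.7, 13.5, 19.7, 10.5.
Cumulative: 17.4, 27.2, 33.7, 49.1, 55.0, 70.9, 88.6, 102.1, 121.8, 132.3.
The total first reaches 72 DD on day 7.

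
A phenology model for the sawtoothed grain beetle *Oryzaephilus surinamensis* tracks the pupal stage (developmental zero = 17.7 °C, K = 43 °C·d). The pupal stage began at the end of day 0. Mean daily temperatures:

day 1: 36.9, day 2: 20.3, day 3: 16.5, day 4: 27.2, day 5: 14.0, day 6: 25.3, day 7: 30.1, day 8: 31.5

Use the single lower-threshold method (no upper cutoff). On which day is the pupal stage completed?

day 7

Daily DD above 17.7 °C: 19.2, 2.6, 0.0, 9.5, 0.0, 7.6, 12.4, 13.8.
Cumulative: 19.2, 21.8, 21.8, 31.3, 31.3, 38.9, 51.3, 65.1.
The total first reaches 43 DD on day 7.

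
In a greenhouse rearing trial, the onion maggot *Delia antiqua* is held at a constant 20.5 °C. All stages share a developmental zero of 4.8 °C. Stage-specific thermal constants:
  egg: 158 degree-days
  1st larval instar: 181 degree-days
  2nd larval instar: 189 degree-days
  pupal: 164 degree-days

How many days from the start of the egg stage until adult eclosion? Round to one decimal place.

44.1 days

Daily accumulation at 20.5 °C = 20.5 − 4.8 = 15.7 DD/day.
Total K = 158 + 181 + 189 + 164 = 692 DD.
Total duration = 692 / 15.7 = 44.076 ≈ 44.1 days.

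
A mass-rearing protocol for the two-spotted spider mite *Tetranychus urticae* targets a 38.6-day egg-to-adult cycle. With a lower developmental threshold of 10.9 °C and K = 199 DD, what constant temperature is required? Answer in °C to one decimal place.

16.1 °C

Required daily accumulation = 199 / 38.6 = 5.155 DD/day.
T = T_base + 5.155 = 10.9 + 5.155 = 16.055 ≈ 16.1 °C.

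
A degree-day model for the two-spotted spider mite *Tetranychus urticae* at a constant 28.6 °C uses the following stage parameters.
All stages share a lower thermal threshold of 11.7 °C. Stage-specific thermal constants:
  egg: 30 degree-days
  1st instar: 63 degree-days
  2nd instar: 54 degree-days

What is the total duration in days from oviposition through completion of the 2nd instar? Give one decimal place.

Daily accumulation at 28.6 °C = 28.6 − 11.7 = 16.9 DD/day.
Total K = 30 + 63 + 54 = 147 DD.
Total duration = 147 / 16.9 = 8.698 ≈ 8.7 days.

8.7 days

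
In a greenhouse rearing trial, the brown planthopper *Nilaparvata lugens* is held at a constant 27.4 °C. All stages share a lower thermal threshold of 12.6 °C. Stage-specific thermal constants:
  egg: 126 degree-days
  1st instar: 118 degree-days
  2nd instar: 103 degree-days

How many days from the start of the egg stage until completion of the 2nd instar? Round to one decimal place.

Daily accumulation at 27.4 °C = 27.4 − 12.6 = 14.8 DD/day.
Total K = 126 + 118 + 103 = 347 DD.
Total duration = 347 / 14.8 = 23.446 ≈ 23.4 days.

23.4 days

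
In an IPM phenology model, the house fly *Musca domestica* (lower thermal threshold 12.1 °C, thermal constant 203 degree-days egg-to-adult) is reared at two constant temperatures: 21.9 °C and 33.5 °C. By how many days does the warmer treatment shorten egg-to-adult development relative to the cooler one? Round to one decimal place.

At 21.9 °C: 203 / (21.9 − 12.1) = 203 / 9.8 = 20.714 d.
At 33.5 °C: 203 / (33.5 − 12.1) = 203 / 21.4 = 9.486 d.
Difference = |20.714 − 9.486| = 11.228 ≈ 11.2 days.

11.2 days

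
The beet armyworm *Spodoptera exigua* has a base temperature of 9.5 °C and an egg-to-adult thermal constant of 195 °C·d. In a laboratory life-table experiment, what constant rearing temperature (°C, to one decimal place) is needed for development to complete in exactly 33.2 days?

Required daily accumulation = 195 / 33.2 = 5.873 DD/day.
T = T_base + 5.873 = 9.5 + 5.873 = 15.373 ≈ 15.4 °C.

15.4 °C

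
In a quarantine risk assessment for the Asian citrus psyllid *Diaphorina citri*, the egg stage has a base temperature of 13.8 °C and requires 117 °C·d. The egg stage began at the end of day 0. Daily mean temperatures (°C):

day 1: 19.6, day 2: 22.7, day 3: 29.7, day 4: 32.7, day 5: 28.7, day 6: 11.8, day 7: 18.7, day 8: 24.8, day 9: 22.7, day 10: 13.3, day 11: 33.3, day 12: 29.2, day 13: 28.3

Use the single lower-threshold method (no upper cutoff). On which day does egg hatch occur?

day 12

Daily DD above 13.8 °C: 5.8, 8.9, 15.9, 18.9, 14.9, 0.0, 4.9, 11.0, 8.9, 0.0, 19.5, 15.4, 14.5.
Cumulative: 5.8, 14.7, 30.6, 49.5, 64.4, 64.4, 69.3, 80.3, 89.2, 89.2, 108.7, 124.1, 138.6.
The total first reaches 117 DD on day 12.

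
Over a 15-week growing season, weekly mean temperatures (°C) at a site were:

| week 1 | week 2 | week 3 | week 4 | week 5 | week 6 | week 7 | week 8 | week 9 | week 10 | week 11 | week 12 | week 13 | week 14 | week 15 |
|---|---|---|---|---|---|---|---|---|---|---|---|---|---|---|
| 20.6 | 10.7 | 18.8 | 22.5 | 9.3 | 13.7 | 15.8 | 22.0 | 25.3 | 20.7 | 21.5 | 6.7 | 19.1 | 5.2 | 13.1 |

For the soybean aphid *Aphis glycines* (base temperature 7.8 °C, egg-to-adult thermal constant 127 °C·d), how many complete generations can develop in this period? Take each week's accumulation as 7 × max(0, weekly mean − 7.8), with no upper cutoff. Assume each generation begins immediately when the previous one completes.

Weekly DD (7 × max(0, T̄ − 7.8)): 89.6, 20.3, 77.0, 102.9, 10.5, 41.3, 56.0, 99.4, 122.5, 90.3, 95.9, 0.0, 79.1, 0.0, 37.1.
Season total = 921.9 DD.
Complete generations = ⌊921.9 / 127⌋ = 7.

7 generations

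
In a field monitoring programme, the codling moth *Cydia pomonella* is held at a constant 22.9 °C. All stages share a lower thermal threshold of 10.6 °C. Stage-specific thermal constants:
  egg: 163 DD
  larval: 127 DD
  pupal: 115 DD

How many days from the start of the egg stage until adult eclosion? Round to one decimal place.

32.9 days

Daily accumulation at 22.9 °C = 22.9 − 10.6 = 12.3 DD/day.
Total K = 163 + 127 + 115 = 405 DD.
Total duration = 405 / 12.3 = 32.927 ≈ 32.9 days.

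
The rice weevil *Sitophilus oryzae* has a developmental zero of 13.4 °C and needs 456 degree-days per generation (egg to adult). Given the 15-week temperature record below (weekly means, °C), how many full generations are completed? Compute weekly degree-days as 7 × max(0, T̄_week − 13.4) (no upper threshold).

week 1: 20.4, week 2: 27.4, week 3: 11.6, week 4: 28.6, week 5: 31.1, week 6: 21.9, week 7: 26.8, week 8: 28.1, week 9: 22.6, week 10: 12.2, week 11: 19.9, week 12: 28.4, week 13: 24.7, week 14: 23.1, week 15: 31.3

2 generations

Weekly DD (7 × max(0, T̄ − 13.4)): 49.0, 98.0, 0.0, 106.4, 123.9, 59.5, 93.8, 102.9, 64.4, 0.0, 45.5, 105.0, 79.1, 67.9, 125.3.
Season total = 1120.7 DD.
Complete generations = ⌊1120.7 / 456⌋ = 2.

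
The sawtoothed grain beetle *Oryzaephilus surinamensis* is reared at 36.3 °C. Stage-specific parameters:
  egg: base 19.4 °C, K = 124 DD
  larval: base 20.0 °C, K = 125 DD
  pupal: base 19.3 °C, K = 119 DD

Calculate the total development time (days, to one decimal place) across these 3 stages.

egg: 124 / (36.3 − 19.4) = 124 / 16.9 = 7.337 d.
larval: 125 / (36.3 − 20.0) = 125 / 16.3 = 7.669 d.
pupal: 119 / (36.3 − 19.3) = 119 / 17.0 = 7.000 d.
Sum = 22.006 ≈ 22.0 days.

22.0 days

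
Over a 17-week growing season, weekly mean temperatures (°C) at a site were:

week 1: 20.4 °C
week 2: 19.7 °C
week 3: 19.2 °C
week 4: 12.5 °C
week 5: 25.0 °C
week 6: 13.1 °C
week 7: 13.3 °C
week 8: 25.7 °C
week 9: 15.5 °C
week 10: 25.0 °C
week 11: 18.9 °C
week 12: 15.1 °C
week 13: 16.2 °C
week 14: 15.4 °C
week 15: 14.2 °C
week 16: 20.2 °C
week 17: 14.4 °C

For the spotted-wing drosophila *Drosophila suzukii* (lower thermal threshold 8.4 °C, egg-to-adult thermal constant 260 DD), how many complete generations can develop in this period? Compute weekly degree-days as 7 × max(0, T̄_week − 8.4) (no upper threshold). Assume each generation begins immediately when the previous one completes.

4 generations

Weekly DD (7 × max(0, T̄ − 8.4)): 84.0, 79.1, 75.6, 28.7, 116.2, 32.9, 34.3, 121.1, 49.7, 116.2, 73.5, 46.9, 54.6, 49.0, 40.6, 82.6, 42.0.
Season total = 1127.0 DD.
Complete generations = ⌊1127.0 / 260⌋ = 4.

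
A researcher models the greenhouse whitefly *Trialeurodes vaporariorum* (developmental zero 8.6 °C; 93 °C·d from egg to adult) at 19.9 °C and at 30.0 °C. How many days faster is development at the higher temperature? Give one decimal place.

3.9 days

At 19.9 °C: 93 / (19.9 − 8.6) = 93 / 11.3 = 8.230 d.
At 30.0 °C: 93 / (30.0 − 8.6) = 93 / 21.4 = 4.346 d.
Difference = |8.230 − 4.346| = 3.884 ≈ 3.9 days.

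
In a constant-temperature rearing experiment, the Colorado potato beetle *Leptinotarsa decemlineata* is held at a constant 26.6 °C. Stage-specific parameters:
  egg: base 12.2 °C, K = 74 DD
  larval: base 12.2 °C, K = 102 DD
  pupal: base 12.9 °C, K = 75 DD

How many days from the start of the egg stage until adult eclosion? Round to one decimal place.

egg: 74 / (26.6 − 12.2) = 74 / 14.4 = 5.139 d.
larval: 102 / (26.6 − 12.2) = 102 / 14.4 = 7.083 d.
pupal: 75 / (26.6 − 12.9) = 75 / 13.7 = 5.474 d.
Sum = 17.697 ≈ 17.7 days.

17.7 days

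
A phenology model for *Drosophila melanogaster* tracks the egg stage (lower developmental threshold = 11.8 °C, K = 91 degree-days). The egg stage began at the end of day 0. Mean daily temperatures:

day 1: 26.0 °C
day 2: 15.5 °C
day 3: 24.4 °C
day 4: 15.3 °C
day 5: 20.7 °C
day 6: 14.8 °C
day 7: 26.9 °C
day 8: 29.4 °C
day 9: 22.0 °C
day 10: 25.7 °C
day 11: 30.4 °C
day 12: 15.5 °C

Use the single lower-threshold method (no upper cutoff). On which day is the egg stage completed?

day 10

Daily DD above 11.8 °C: 14.2, 3.7, 12.6, 3.5, 8.9, 3.0, 15.1, 17.6, 10.2, 13.9, 18.6, 3.7.
Cumulative: 14.2, 17.9, 30.5, 34.0, 42.9, 45.9, 61.0, 78.6, 88.8, 102.7, 121.3, 125.0.
The total first reaches 91 DD on day 10.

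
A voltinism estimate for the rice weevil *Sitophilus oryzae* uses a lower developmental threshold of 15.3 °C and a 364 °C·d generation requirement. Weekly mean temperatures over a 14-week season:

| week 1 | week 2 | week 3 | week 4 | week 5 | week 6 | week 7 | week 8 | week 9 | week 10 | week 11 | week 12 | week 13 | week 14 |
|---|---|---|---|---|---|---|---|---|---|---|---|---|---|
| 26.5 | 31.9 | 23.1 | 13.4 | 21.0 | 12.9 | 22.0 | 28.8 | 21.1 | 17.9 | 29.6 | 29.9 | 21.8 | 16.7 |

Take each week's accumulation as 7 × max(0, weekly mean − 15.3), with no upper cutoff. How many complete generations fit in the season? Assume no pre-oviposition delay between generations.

Weekly DD (7 × max(0, T̄ − 15.3)): 78.4, 116.2, 54.6, 0.0, 39.9, 0.0, 46.9, 94.5, 40.6, 18.2, 100.1, 102.2, 45.5, 9.8.
Season total = 746.9 DD.
Complete generations = ⌊746.9 / 364⌋ = 2.

2 generations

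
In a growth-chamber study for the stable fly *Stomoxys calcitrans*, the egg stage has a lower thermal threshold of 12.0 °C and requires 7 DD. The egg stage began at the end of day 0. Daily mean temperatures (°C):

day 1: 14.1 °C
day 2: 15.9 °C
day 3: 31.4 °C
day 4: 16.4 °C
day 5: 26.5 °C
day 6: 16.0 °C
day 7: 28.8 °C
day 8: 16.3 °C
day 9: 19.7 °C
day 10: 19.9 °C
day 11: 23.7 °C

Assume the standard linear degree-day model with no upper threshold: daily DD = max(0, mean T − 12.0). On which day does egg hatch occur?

Daily DD above 12.0 °C: 2.1, 3.9, 19.4, 4.4, 14.5, 4.0, 16.8, 4.3, 7.7, 7.9, 11.7.
Cumulative: 2.1, 6.0, 25.4, 29.8, 44.3, 48.3, 65.1, 69.4, 77.1, 85.0, 96.7.
The total first reaches 7 DD on day 3.

day 3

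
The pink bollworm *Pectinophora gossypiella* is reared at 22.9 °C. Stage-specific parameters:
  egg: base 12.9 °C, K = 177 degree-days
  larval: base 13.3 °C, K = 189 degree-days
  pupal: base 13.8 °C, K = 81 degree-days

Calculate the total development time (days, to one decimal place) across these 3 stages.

46.3 days

egg: 177 / (22.9 − 12.9) = 177 / 10.0 = 17.700 d.
larval: 189 / (22.9 − 13.3) = 189 / 9.6 = 19.688 d.
pupal: 81 / (22.9 − 13.8) = 81 / 9.1 = 8.901 d.
Sum = 46.289 ≈ 46.3 days.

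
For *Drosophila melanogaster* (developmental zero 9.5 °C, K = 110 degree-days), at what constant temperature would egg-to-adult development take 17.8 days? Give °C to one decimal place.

Required daily accumulation = 110 / 17.8 = 6.180 DD/day.
T = T_base + 6.180 = 9.5 + 6.180 = 15.680 ≈ 15.7 °C.

15.7 °C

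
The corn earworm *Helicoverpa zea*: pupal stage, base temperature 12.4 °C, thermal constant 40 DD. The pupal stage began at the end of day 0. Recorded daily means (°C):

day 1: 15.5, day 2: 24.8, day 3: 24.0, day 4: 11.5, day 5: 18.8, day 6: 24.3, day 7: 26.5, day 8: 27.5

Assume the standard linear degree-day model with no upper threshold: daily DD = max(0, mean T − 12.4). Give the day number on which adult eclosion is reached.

Daily DD above 12.4 °C: 3.1, 12.4, 11.6, 0.0, 6.4, 11.9, 14.1, 15.1.
Cumulative: 3.1, 15.5, 27.1, 27.1, 33.5, 45.4, 59.5, 74.6.
The total first reaches 40 DD on day 6.

day 6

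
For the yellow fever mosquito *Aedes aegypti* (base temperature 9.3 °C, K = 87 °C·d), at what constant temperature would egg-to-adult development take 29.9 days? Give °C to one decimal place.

Required daily accumulation = 87 / 29.9 = 2.910 DD/day.
T = T_base + 2.910 = 9.3 + 2.910 = 12.210 ≈ 12.2 °C.

12.2 °C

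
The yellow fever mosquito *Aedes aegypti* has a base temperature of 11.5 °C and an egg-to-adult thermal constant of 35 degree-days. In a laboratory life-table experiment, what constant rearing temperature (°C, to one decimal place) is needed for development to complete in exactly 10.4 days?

14.9 °C

Required daily accumulation = 35 / 10.4 = 3.365 DD/day.
T = T_base + 3.365 = 11.5 + 3.365 = 14.865 ≈ 14.9 °C.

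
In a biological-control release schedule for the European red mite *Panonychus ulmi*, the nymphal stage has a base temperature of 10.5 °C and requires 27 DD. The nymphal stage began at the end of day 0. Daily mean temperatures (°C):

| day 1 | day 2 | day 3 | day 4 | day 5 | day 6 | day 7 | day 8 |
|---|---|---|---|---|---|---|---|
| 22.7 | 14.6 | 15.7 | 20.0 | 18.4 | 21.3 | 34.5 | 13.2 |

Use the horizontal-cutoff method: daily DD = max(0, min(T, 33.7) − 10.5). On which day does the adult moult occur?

Daily DD above 10.5 °C (capped at 23.2): 12.2, 4.1, 5.2, 9.5, 7.9, 10.8, 23.2, 2.7.
Cumulative: 12.2, 16.3, 21.5, 31.0, 38.9, 49.7, 72.9, 75.6.
The total first reaches 27 DD on day 4.

day 4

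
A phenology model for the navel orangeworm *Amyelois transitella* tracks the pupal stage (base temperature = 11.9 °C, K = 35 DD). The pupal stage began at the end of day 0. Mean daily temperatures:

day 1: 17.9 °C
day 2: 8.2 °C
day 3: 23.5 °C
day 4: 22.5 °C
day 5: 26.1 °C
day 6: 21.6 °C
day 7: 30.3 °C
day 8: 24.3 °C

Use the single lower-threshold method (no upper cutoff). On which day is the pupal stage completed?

Daily DD above 11.9 °C: 6.0, 0.0, 11.6, 10.6, 14.2, 9.7, 18.4, 12.4.
Cumulative: 6.0, 6.0, 17.6, 28.2, 42.4, 52.1, 70.5, 82.9.
The total first reaches 35 DD on day 5.

day 5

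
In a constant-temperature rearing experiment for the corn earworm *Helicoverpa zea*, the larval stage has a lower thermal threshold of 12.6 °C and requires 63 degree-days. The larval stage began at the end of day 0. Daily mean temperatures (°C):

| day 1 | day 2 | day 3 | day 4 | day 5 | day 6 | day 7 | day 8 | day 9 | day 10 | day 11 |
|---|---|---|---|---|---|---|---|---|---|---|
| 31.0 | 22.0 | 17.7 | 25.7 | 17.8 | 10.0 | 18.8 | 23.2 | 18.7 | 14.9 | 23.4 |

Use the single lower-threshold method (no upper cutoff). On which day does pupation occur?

Daily DD above 12.6 °C: 18.4, 9.4, 5.1, 13.1, 5.2, 0.0, 6.2, 10.6, 6.1, 2.3, 10.8.
Cumulative: 18.4, 27.8, 32.9, 46.0, 51.2, 51.2, 57.4, 68.0, 74.1, 76.4, 87.2.
The total first reaches 63 DD on day 8.

day 8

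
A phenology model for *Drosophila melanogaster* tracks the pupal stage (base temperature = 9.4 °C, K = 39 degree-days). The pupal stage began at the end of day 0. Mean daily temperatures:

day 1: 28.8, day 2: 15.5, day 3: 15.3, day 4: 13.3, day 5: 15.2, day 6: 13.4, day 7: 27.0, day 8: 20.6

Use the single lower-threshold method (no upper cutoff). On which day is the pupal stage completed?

day 5

Daily DD above 9.4 °C: 19.4, 6.1, 5.9, 3.9, 5.8, 4.0, 17.6, 11.2.
Cumulative: 19.4, 25.5, 31.4, 35.3, 41.1, 45.1, 62.7, 73.9.
The total first reaches 39 DD on day 5.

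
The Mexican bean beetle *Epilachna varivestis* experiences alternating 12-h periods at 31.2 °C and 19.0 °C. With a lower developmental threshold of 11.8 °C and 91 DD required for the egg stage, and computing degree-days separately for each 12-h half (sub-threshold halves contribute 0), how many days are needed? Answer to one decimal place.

6.8 days

Day half: max(0, 31.2 − 11.8) × 0.5 = 19.4 × 0.5 = 9.70 DD.
Night half: max(0, 19.0 − 11.8) × 0.5 = 7.2 × 0.5 = 3.60 DD.
Per 24 h: 13.30 DD/day.
Duration = 91 / 13.30 = 6.842 ≈ 6.8 days.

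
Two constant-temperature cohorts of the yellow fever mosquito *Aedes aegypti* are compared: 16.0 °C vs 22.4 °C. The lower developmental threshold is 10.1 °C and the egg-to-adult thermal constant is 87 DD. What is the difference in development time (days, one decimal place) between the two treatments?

At 16.0 °C: 87 / (16.0 − 10.1) = 87 / 5.9 = 14.746 d.
At 22.4 °C: 87 / (22.4 − 10.1) = 87 / 12.3 = 7.073 d.
Difference = |14.746 − 7.073| = 7.673 ≈ 7.7 days.

7.7 days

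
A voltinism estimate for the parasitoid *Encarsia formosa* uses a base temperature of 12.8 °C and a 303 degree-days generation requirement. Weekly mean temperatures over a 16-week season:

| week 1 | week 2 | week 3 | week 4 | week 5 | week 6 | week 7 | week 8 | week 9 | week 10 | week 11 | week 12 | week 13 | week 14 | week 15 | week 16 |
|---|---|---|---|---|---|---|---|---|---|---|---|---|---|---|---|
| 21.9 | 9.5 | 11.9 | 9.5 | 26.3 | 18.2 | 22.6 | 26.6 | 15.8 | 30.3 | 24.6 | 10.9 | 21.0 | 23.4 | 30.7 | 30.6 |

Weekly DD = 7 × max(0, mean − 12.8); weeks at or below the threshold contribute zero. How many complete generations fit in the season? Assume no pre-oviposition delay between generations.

Weekly DD (7 × max(0, T̄ − 12.8)): 63.7, 0.0, 0.0, 0.0, 94.5, 37.8, 68.6, 96.6, 21.0, 122.5, 82.6, 0.0, 57.4, 74.2, 125.3, 124.6.
Season total = 968.8 DD.
Complete generations = ⌊968.8 / 303⌋ = 3.

3 generations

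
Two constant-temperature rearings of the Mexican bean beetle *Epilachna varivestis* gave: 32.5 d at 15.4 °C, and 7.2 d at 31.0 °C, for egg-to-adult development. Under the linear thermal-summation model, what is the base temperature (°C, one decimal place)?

Equal thermal constants: D₁(T₁ − T_b) = D₂(T₂ − T_b).
32.5·(15.4 − T_b) = 7.2·(31.0 − T_b)
T_b = (32.5·15.4 − 7.2·31.0) / (32.5 − 7.2) = 277.30 / 25.3 = 10.960 °C ≈ 11.0 °C.

11.0 °C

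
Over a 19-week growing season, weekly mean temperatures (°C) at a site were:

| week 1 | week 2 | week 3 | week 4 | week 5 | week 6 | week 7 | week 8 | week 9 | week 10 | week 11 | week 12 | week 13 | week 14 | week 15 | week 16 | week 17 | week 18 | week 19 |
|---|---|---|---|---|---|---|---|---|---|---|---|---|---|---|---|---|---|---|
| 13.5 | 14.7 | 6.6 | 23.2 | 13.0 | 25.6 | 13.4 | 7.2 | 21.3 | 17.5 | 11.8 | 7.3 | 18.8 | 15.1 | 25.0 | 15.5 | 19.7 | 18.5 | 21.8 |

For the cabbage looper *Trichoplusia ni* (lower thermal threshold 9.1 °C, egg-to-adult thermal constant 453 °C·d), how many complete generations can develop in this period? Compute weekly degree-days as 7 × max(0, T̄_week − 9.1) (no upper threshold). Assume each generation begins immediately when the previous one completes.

Weekly DD (7 × max(0, T̄ − 9.1)): 30.8, 39.2, 0.0, 98.7, 27.3, 115.5, 30.1, 0.0, 85.4, 58.8, 18.9, 0.0, 67.9, 42.0, 111.3, 44.8, 74.2, 65.8, 88.9.
Season total = 999.6 DD.
Complete generations = ⌊999.6 / 453⌋ = 2.

2 generations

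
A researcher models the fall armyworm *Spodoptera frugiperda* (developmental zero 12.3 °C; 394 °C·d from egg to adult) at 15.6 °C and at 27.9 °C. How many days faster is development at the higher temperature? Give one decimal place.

At 15.6 °C: 394 / (15.6 − 12.3) = 394 / 3.3 = 119.394 d.
At 27.9 °C: 394 / (27.9 − 12.3) = 394 / 15.6 = 25.256 d.
Difference = |119.394 − 25.256| = 94.138 ≈ 94.1 days.

94.1 days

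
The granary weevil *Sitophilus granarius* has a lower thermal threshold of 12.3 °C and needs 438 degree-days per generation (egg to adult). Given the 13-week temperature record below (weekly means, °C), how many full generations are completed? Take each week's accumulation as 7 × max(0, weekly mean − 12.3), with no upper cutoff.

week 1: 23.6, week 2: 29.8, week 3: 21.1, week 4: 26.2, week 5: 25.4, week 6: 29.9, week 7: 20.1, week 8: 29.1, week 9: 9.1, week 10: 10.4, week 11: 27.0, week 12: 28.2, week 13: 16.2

Weekly DD (7 × max(0, T̄ − 12.3)): 79.1, 122.5, 61.6, 97.3, 91.7, 123.2, 54.6, 117.6, 0.0, 0.0, 102.9, 111.3, 27.3.
Season total = 989.1 DD.
Complete generations = ⌊989.1 / 438⌋ = 2.

2 generations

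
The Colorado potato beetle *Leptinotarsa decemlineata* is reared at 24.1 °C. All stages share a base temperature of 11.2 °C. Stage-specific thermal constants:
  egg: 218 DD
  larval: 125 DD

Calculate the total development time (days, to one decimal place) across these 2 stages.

Daily accumulation at 24.1 °C = 24.1 − 11.2 = 12.9 DD/day.
Total K = 218 + 125 = 343 DD.
Total duration = 343 / 12.9 = 26.589 ≈ 26.6 days.

26.6 days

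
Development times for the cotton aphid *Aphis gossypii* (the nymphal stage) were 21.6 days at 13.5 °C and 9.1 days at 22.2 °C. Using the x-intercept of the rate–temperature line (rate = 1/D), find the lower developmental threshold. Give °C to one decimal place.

7.2 °C

Linear rate model ⇒ the product D·(T − T_b) is constant across temperatures.
21.6·(13.5 − T_b) = 9.1·(22.2 − T_b)
T_b = (21.6·13.5 − 9.1·22.2) / (21.6 − 9.1) = 89.58 / 12.5 = 7.166 °C ≈ 7.2 °C.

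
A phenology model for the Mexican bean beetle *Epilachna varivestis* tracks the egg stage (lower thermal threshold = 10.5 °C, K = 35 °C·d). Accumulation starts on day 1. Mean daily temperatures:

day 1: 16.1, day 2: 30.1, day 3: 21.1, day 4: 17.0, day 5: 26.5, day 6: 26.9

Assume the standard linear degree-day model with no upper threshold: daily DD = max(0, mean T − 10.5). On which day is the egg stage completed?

day 3

Daily DD above 10.5 °C: 5.6, 19.6, 10.6, 6.5, 16.0, 16.4.
Cumulative: 5.6, 25.2, 35.8, 42.3, 58.3, 74.7.
The total first reaches 35 DD on day 3.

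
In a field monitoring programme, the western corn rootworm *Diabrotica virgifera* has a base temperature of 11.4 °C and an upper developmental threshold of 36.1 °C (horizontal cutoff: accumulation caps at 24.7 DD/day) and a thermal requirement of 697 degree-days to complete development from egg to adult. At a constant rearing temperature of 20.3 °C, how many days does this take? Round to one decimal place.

Daily accumulation = 20.3 − 11.4 = 8.9 DD/day.
Duration = 697 / 8.9 = 78.315 ≈ 78.3 days.

78.3 days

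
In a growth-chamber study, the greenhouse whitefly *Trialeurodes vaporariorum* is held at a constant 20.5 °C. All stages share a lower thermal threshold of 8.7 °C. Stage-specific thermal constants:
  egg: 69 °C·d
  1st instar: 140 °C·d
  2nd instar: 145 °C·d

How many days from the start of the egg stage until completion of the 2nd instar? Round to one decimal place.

30.0 days

Daily accumulation at 20.5 °C = 20.5 − 8.7 = 11.8 DD/day.
Total K = 69 + 140 + 145 = 354 DD.
Total duration = 354 / 11.8 = 30.000 ≈ 30.0 days.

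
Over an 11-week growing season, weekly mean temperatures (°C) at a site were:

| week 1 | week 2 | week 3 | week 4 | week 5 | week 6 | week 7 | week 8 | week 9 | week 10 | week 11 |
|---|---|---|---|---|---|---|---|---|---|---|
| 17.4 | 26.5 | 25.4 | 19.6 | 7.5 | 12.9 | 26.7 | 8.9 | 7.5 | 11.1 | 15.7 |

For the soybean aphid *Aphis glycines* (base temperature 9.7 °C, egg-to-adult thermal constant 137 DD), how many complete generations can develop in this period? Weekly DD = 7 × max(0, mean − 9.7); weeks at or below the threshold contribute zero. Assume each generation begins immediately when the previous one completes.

Weekly DD (7 × max(0, T̄ − 9.7)): 53.9, 117.6, 109.9, 69.3, 0.0, 22.4, 119.0, 0.0, 0.0, 9.8, 42.0.
Season total = 543.9 DD.
Complete generations = ⌊543.9 / 137⌋ = 3.

3 generations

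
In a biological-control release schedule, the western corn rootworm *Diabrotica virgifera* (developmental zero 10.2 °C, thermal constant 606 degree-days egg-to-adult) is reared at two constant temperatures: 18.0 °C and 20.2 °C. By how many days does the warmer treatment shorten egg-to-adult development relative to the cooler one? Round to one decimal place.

At 18.0 °C: 606 / (18.0 − 10.2) = 606 / 7.8 = 77.692 d.
At 20.2 °C: 606 / (20.2 − 10.2) = 606 / 10.0 = 60.600 d.
Difference = |77.692 − 60.600| = 17.092 ≈ 17.1 days.

17.1 days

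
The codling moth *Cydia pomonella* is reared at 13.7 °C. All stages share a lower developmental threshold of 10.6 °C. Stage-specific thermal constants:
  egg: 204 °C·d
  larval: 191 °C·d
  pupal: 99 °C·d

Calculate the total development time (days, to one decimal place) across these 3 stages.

159.4 days

Daily accumulation at 13.7 °C = 13.7 − 10.6 = 3.1 DD/day.
Total K = 204 + 191 + 99 = 494 DD.
Total duration = 494 / 3.1 = 159.355 ≈ 159.4 days.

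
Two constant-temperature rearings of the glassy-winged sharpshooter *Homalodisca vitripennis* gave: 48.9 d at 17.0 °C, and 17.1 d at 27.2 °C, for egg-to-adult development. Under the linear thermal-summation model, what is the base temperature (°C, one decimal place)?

Linear rate model ⇒ the product D·(T − T_b) is constant across temperatures.
48.9·(17.0 − T_b) = 17.1·(27.2 − T_b)
T_b = (48.9·17.0 − 17.1·27.2) / (48.9 − 17.1) = 366.18 / 31.8 = 11.515 °C ≈ 11.5 °C.

11.5 °C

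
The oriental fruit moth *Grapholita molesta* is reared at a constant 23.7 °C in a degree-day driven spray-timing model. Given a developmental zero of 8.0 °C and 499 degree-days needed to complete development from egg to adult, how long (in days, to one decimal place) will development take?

31.8 days

Daily accumulation = 23.7 − 8.0 = 15.7 DD/day.
Duration = 499 / 15.7 = 31.783 ≈ 31.8 days.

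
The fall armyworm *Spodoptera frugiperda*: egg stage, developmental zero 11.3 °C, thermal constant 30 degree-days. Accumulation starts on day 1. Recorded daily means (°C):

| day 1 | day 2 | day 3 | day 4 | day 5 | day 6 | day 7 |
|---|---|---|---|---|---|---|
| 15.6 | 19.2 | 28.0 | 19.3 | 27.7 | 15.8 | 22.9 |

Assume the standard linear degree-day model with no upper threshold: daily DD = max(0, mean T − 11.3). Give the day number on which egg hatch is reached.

Daily DD above 11.3 °C: 4.3, 7.9, 16.7, 8.0, 16.4, 4.5, 11.6.
Cumulative: 4.3, 12.2, 28.9, 36.9, 53.3, 57.8, 69.4.
The total first reaches 30 DD on day 4.

day 4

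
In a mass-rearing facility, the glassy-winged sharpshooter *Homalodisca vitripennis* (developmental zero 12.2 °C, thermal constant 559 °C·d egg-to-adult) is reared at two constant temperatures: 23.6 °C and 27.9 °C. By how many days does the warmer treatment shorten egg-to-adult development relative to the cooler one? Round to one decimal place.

At 23.6 °C: 559 / (23.6 − 12.2) = 559 / 11.4 = 49.035 d.
At 27.9 °C: 559 / (27.9 − 12.2) = 559 / 15.7 = 35.605 d.
Difference = |49.035 − 35.605| = 13.430 ≈ 13.4 days.

13.4 days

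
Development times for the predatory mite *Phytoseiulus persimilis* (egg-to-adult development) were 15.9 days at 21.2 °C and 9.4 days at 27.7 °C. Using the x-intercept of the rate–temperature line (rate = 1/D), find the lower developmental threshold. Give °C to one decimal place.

Linear rate model ⇒ the product D·(T − T_b) is constant across temperatures.
15.9·(21.2 − T_b) = 9.4·(27.7 − T_b)
T_b = (15.9·21.2 − 9.4·27.7) / (15.9 − 9.4) = 76.70 / 6.5 = 11.800 °C ≈ 11.8 °C.

11.8 °C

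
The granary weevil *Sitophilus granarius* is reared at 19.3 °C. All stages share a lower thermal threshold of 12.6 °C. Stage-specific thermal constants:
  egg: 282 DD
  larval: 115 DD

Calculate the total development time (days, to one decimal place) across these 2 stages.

59.3 days

Daily accumulation at 19.3 °C = 19.3 − 12.6 = 6.7 DD/day.
Total K = 282 + 115 = 397 DD.
Total duration = 397 / 6.7 = 59.254 ≈ 59.3 days.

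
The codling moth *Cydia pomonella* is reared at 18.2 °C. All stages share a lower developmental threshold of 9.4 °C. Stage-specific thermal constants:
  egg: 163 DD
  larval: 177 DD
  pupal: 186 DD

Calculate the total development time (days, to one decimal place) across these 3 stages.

Daily accumulation at 18.2 °C = 18.2 − 9.4 = 8.8 DD/day.
Total K = 163 + 177 + 186 = 526 DD.
Total duration = 526 / 8.8 = 59.773 ≈ 59.8 days.

59.8 days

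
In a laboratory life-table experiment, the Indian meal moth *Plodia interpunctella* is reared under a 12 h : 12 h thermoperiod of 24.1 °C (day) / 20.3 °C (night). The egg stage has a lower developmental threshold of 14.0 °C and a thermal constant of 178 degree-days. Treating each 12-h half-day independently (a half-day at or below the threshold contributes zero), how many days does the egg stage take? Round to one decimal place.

21.7 days

Day half: max(0, 24.1 − 14.0) × 0.5 = 10.1 × 0.5 = 5.05 DD.
Night half: max(0, 20.3 − 14.0) × 0.5 = 6.3 × 0.5 = 3.15 DD.
Per 24 h: 8.20 DD/day.
Duration = 178 / 8.20 = 21.707 ≈ 21.7 days.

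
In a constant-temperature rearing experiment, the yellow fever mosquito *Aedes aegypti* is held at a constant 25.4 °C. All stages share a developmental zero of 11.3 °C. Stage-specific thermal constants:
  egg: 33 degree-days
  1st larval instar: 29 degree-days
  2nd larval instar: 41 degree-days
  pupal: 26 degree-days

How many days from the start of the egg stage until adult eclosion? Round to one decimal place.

Daily accumulation at 25.4 °C = 25.4 − 11.3 = 14.1 DD/day.
Total K = 33 + 29 + 41 + 26 = 129 DD.
Total duration = 129 / 14.1 = 9.149 ≈ 9.1 days.

9.1 days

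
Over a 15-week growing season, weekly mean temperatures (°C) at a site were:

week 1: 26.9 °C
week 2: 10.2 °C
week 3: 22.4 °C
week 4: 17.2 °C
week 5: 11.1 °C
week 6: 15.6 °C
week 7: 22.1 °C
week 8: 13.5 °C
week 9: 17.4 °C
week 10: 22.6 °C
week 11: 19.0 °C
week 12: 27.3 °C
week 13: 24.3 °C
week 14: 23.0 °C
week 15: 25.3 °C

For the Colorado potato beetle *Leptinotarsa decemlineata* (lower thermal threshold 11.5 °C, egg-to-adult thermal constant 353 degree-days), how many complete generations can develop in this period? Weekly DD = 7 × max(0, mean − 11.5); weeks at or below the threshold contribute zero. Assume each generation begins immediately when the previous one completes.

Weekly DD (7 × max(0, T̄ − 11.5)): 107.8, 0.0, 76.3, 39.9, 0.0, 28.7, 74.2, 14.0, 41.3, 77.7, 52.5, 110.6, 89.6, 80.5, 96.6.
Season total = 889.7 DD.
Complete generations = ⌊889.7 / 353⌋ = 2.

2 generations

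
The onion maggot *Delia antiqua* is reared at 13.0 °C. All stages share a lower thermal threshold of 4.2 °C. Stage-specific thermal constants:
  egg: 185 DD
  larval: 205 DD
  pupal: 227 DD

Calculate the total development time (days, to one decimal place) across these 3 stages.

Daily accumulation at 13.0 °C = 13.0 − 4.2 = 8.8 DD/day.
Total K = 185 + 205 + 227 = 617 DD.
Total duration = 617 / 8.8 = 70.114 ≈ 70.1 days.

70.1 days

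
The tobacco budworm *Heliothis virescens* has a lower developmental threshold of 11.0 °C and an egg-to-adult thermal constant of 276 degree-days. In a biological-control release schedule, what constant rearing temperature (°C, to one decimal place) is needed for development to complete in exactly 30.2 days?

Required daily accumulation = 276 / 30.2 = 9.139 DD/day.
T = T_base + 9.139 = 11.0 + 9.139 = 20.139 ≈ 20.1 °C.

20.1 °C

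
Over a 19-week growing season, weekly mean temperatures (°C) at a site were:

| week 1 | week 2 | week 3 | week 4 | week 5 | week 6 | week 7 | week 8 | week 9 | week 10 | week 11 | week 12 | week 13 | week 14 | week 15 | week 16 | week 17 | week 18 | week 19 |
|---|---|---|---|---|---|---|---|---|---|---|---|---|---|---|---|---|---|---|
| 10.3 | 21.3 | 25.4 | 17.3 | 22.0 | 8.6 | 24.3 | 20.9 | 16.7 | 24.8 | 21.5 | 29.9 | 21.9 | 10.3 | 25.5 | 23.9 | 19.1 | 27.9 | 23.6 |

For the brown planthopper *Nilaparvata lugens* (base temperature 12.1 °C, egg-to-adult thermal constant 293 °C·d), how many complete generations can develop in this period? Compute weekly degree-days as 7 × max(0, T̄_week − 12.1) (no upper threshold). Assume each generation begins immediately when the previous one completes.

4 generations

Weekly DD (7 × max(0, T̄ − 12.1)): 0.0, 64.4, 93.1, 36.4, 69.3, 0.0, 85.4, 61.6, 32.2, 88.9, 65.8, 124.6, 68.6, 0.0, 93.8, 82.6, 49.0, 110.6, 80.5.
Season total = 1206.8 DD.
Complete generations = ⌊1206.8 / 293⌋ = 4.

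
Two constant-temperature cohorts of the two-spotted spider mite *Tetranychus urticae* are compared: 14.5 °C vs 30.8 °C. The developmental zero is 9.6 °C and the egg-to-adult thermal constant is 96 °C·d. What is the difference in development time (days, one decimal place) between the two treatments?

15.1 days

At 14.5 °C: 96 / (14.5 − 9.6) = 96 / 4.9 = 19.592 d.
At 30.8 °C: 96 / (30.8 − 9.6) = 96 / 21.2 = 4.528 d.
Difference = |19.592 − 4.528| = 15.064 ≈ 15.1 days.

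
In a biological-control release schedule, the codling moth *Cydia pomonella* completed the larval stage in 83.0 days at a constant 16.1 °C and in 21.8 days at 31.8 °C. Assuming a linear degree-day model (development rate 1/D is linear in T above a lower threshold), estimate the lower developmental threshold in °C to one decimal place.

Under the model K = D·(T − T_b), so D₁·(T₁ − T_b) = D₂·(T₂ − T_b).
83.0·(16.1 − T_b) = 21.8·(31.8 − T_b)
T_b = (83.0·16.1 − 21.8·31.8) / (83.0 − 21.8) = 643.06 / 61.2 = 10.508 °C ≈ 10.5 °C.

10.5 °C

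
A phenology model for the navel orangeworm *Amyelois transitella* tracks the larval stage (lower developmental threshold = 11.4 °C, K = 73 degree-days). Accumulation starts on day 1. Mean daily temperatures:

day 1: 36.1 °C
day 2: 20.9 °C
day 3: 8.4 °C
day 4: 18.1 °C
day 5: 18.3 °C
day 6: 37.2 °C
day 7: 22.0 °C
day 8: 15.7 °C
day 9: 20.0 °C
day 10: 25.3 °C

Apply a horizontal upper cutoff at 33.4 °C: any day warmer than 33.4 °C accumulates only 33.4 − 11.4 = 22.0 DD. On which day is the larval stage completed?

Daily DD above 11.4 °C (capped at 22.0): 22.0, 9.5, 0.0, 6.7, 6.9, 22.0, 10.6, 4.3, 8.6, 13.9.
Cumulative: 22.0, 31.5, 31.5, 38.2, 45.1, 67.1, 77.7, 82.0, 90.6, 104.5.
The total first reaches 73 DD on day 7.

day 7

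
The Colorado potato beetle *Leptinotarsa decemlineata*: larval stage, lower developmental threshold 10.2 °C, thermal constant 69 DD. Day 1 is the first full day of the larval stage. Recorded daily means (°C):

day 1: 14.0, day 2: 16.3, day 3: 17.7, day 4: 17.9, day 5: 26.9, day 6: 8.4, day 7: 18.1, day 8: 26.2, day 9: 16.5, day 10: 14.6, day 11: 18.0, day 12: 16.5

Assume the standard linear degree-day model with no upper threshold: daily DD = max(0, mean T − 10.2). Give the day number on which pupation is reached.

Daily DD above 10.2 °C: 3.8, 6.1, 7.5, 7.7, 16.7, 0.0, 7.9, 16.0, 6.3, 4.4, 7.8, 6.3.
Cumulative: 3.8, 9.9, 17.4, 25.1, 41.8, 41.8, 49.7, 65.7, 72.0, 76.4, 84.2, 90.5.
The total first reaches 69 DD on day 9.

day 9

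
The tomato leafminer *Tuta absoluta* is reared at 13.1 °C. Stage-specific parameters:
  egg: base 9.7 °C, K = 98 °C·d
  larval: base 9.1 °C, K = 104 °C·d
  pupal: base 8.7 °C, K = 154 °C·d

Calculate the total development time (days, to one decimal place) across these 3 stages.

89.8 days

egg: 98 / (13.1 − 9.7) = 98 / 3.4 = 28.824 d.
larval: 104 / (13.1 − 9.1) = 104 / 4.0 = 26.000 d.
pupal: 154 / (13.1 − 8.7) = 154 / 4.4 = 35.000 d.
Sum = 89.824 ≈ 89.8 days.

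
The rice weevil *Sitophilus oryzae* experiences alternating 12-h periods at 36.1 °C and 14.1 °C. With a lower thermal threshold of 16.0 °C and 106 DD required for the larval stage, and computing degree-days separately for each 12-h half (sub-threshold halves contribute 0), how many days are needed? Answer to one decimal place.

10.5 days

Day half: max(0, 36.1 − 16.0) × 0.5 = 20.1 × 0.5 = 10.05 DD.
Night half: max(0, 14.1 − 16.0) × 0.5 = 0.0 × 0.5 = 0.00 DD.
Per 24 h: 10.05 DD/day.
Duration = 106 / 10.05 = 10.547 ≈ 10.5 days.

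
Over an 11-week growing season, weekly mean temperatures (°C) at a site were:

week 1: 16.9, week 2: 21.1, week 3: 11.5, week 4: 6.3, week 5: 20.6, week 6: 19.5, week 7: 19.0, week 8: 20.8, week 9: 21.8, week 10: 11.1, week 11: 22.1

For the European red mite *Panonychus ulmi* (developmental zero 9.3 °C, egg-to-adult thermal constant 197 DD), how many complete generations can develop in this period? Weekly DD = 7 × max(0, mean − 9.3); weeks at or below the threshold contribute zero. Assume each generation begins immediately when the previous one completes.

Weekly DD (7 × max(0, T̄ − 9.3)): 53.2, 82.6, 15.4, 0.0, 79.1, 71.4, 67.9, 80.5, 87.5, 12.6, 89.6.
Season total = 639.8 DD.
Complete generations = ⌊639.8 / 197⌋ = 3.

3 generations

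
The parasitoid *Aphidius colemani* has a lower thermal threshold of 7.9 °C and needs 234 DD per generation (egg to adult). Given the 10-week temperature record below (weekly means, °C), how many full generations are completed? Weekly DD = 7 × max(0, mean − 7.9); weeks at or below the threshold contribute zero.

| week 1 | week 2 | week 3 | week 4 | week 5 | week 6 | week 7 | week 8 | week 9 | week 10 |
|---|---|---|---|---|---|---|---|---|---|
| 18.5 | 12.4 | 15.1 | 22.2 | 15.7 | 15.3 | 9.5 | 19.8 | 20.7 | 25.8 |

Weekly DD (7 × max(0, T̄ − 7.9)): 74.2, 31.5, 50.4, 100.1, 54.6, 51.8, 11.2, 83.3, 89.6, 125.3.
Season total = 672.0 DD.
Complete generations = ⌊672.0 / 234⌋ = 2.

2 generations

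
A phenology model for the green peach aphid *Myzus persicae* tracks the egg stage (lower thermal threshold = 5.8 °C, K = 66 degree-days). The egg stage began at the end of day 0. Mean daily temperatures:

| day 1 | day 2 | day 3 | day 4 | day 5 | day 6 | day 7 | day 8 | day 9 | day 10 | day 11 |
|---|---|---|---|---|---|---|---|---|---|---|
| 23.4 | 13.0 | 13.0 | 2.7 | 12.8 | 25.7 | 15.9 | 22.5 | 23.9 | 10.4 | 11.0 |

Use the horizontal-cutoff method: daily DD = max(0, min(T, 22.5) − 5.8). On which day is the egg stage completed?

Daily DD above 5.8 °C (capped at 16.7): 16.7, 7.2, 7.2, 0.0, 7.0, 16.7, 10.1, 16.7, 16.7, 4.6, 5.2.
Cumulative: 16.7, 23.9, 31.1, 31.1, 38.1, 54.8, 64.9, 81.6, 98.3, 102.9, 108.1.
The total first reaches 66 DD on day 8.

day 8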